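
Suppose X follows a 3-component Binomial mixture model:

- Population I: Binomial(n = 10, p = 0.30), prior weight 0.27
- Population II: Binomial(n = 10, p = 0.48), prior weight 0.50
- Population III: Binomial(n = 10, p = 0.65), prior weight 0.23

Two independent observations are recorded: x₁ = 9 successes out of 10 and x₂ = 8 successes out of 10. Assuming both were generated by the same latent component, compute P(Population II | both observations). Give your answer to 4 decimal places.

P(component k | x) = π_k·f_k(x) / marginal(x), where marginal(x) = Σ_j π_j·f_j(x).
Since both observations come from the same component, the likelihood for component k is f_k(x₁)·f_k(x₂).
  L_I = [C(10,9)·0.30^9·0.70^1 = 10·1.9683e-05·0.7 = 0.000137781] × [0.0014467] = 1.99328e-07
  L_II = [C(10,9)·0.48^9·0.52^1 = 10·0.00135261·0.52 = 0.00703355] × [0.0342885] = 0.00024117
  L_III = [C(10,9)·0.65^9·0.35^1 = 10·0.0207119·0.35 = 0.0724917] × [0.175653] = 0.0127334
Prior × likelihood for each component:
  π_I·L_I = 0.27 × 1.99328e-07 = 5.38185e-08
  π_II·L_II = 0.50 × 0.00024117 = 0.000120585
  π_III·L_III = 0.23 × 0.0127334 = 0.00292868
Marginal: 5.38185e-08 + 0.000120585 + 0.00292868 = 0.00304932
P(Population II | x) ≈ 0.0395

0.0395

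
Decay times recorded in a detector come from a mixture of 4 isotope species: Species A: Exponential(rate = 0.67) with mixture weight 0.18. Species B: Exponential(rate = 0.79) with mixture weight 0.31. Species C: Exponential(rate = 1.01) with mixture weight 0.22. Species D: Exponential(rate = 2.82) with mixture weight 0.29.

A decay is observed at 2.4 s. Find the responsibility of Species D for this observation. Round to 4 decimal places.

P(component k | x) = w_k·f_k(x) / marginal(x), where marginal(x) = Σ_j w_j·f_j(x).
Component likelihoods at x = 2.4 s:
  p_A = 0.67·e^(−0.67·2.4) = 0.67·e^(−1.6080) = 0.134193
  p_B = 0.79·e^(−0.79·2.4) = 0.79·e^(−1.8960) = 0.118633
  p_C = 1.01·e^(−1.01·2.4) = 1.01·e^(−2.4240) = 0.0894523
  p_D = 2.82·e^(−2.82·2.4) = 2.82·e^(−6.7680) = 0.00324298
Unnormalised posteriors:
  w_A·p_A = 0.18 × 0.134193 = 0.0241547
  w_B·p_B = 0.31 × 0.118633 = 0.0367762
  w_C·p_C = 0.22 × 0.0894523 = 0.0196795
  w_D·p_D = 0.29 × 0.00324298 = 0.000940464
Normaliser: 0.0241547 + 0.0367762 + 0.0196795 + 0.000940464 = 0.0815508
So the posterior for Species D is 0.000940464 / 0.0815508 ≈ 0.0115.

0.0115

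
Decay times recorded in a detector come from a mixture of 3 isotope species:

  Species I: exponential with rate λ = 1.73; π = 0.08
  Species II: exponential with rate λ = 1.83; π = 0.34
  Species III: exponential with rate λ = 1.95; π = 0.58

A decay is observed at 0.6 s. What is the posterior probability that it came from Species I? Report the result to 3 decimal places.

P(component k | x) = w_k·f_k(x) / marginal(x), where marginal(x) = Σ_j w_j·f_j(x).
Exponential densities:
  p_I = 1.73·e^(−1.73·0.6) = 1.73·e^(−1.0380) = 0.612701
  p_II = 1.83·e^(−1.83·0.6) = 1.83·e^(−1.0980) = 0.610374
  p_III = 1.95·e^(−1.95·0.6) = 1.95·e^(−1.1700) = 0.605216
Prior × likelihood for each component:
  w_I·p_I = 0.08 × 0.612701 = 0.0490161
  w_II·p_II = 0.34 × 0.610374 = 0.207527
  w_III·p_III = 0.58 × 0.605216 = 0.351025
Marginal: 0.0490161 + 0.207527 + 0.351025 = 0.607568
Responsibility of Species I: 0.0490161 / 0.607568 ≈ 0.081

0.081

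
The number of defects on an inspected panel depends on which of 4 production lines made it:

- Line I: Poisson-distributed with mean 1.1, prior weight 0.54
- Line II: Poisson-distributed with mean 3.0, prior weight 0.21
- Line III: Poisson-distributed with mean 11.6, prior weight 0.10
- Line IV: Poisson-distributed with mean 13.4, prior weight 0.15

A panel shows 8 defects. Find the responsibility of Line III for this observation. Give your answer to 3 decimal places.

Posterior ∝ prior × likelihood, so P(k | x) ∝ π_k f_k(x); normalise over all components.
Component likelihoods at x = 8 defects:
  L_I = 1.76969e-05
  L_II = 0.00810151
  L_III = 0.0745294
  L_IV = 0.0390636
Multiply by the mixture weights:
  π_I·L_I = 0.54 × 1.76969e-05 = 9.55632e-06
  π_II·L_II = 0.21 × 0.00810151 = 0.00170132
  π_III·L_III = 0.10 × 0.0745294 = 0.00745294
  π_IV·L_IV = 0.15 × 0.0390636 = 0.00585953
Evidence: 9.55632e-06 + 0.00170132 + 0.00745294 + 0.00585953 = 0.0150233
So the posterior for Line III is 0.00745294 / 0.0150233 ≈ 0.496.

0.496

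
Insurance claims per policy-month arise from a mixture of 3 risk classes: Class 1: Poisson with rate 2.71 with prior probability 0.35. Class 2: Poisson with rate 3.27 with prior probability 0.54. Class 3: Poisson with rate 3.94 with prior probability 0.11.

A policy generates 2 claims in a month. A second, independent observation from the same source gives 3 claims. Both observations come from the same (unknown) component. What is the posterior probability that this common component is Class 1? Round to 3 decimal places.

Apply Bayes' rule: the posterior for each component is proportional to its prior times its likelihood at x.
Since both observations come from the same component, the likelihood for component k is f_k(x₁)·f_k(x₂).
  f_1 = [0.244326] × [0.220708] = 0.0539249
  f_2 = [0.203199] × [0.221487] = 0.0450061
  f_3 = [0.150953] × [0.198252] = 0.0299267
Weight by the priors:
  π_1·f_1 = 0.35 × 0.0539249 = 0.0188737
  π_2·f_2 = 0.54 × 0.0450061 = 0.0243033
  π_3·f_3 = 0.11 × 0.0299267 = 0.00329194
Normaliser: 0.0188737 + 0.0243033 + 0.00329194 = 0.046469
Responsibility of Class 1: 0.0188737 / 0.046469 ≈ 0.406

0.406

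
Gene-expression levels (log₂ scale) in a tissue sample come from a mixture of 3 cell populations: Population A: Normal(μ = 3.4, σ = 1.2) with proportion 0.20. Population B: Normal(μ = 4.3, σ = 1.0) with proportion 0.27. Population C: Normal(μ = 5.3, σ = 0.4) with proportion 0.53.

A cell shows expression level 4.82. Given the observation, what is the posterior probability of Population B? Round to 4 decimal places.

0.2448

Posterior ∝ prior × likelihood, so P(k | x) ∝ P(Z=k) f_k(x); normalise over all components.
Evaluate each component's likelihood at the observed value:
  f_A = (1/(1.2·√(2π)))·exp(−(4.82−3.4)²/(2·1.2²)) = 0.332452·exp(-0.70014) = 0.165068
  f_B = (1/(1.0·√(2π)))·exp(−(4.82−4.3)²/(2·1.0²)) = 0.398942·exp(-0.13520) = 0.348493
  f_C = (1/(0.4·√(2π)))·exp(−(4.82−5.3)²/(2·0.4²)) = 0.997356·exp(-0.72000) = 0.485465
Unnormalised posteriors:
  P(Z=A)·f_A = 0.20 × 0.165068 = 0.0330136
  P(Z=B)·f_B = 0.27 × 0.348493 = 0.094093
  P(Z=C)·f_C = 0.53 × 0.485465 = 0.257297
Marginal: 0.0330136 + 0.094093 + 0.257297 = 0.384403
Responsibility of Population B: 0.094093 / 0.384403 ≈ 0.2448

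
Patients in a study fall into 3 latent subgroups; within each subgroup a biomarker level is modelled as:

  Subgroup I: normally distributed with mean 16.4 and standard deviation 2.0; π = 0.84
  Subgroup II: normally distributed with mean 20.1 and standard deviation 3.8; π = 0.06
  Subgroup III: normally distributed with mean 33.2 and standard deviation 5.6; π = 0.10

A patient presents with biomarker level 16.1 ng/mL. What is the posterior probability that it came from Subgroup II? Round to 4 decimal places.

P(component k | x) = P(Z=k)·f_k(x) / marginal(x), where marginal(x) = Σ_j P(Z=j)·f_j(x).
Evaluate each component's likelihood at the observed value:
  p_I = (1/(2.0·√(2π)))·exp(−(16.1−16.4)²/(2·2.0²)) = 0.199471·exp(-0.01125) = 0.19724
  p_II = (1/(3.8·√(2π)))·exp(−(16.1−20.1)²/(2·3.8²)) = 0.104985·exp(-0.55402) = 0.0603282
  p_III = (1/(5.6·√(2π)))·exp(−(16.1−33.2)²/(2·5.6²)) = 0.071240·exp(-4.66215) = 0.00067294
Unnormalised posteriors:
  P(Z=I)·p_I = 0.84 × 0.19724 = 0.165681
  P(Z=II)·p_II = 0.06 × 0.0603282 = 0.00361969
  P(Z=III)·p_III = 0.10 × 0.00067294 = 6.7294e-05
Sum: 0.165681 + 0.00361969 + 6.7294e-05 = 0.169368
P(Subgroup II | data) ≈ 0.0214

0.0214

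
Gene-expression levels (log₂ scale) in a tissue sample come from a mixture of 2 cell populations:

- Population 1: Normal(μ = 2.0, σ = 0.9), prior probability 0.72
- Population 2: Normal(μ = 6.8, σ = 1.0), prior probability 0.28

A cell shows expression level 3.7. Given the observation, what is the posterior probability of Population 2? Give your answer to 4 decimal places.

0.0168

By Bayes' theorem, P(k | x) = π_k f_k(x) / Σ_j π_j f_j(x).
Component likelihoods at x = 3.7:
  p_1 = (1/(0.9·√(2π)))·exp(−(3.7−2.0)²/(2·0.9²)) = 0.443269·exp(-1.78395) = 0.0744574
  p_2 = (1/(1.0·√(2π)))·exp(−(3.7−6.8)²/(2·1.0²)) = 0.398942·exp(-4.80500) = 0.00326682
Multiply by the mixture weights:
  π_1·p_1 = 0.72 × 0.0744574 = 0.0536093
  π_2·p_2 = 0.28 × 0.00326682 = 0.000914709
Sum: 0.0536093 + 0.000914709 = 0.054524
P(Population 2 | data) ≈ 0.0168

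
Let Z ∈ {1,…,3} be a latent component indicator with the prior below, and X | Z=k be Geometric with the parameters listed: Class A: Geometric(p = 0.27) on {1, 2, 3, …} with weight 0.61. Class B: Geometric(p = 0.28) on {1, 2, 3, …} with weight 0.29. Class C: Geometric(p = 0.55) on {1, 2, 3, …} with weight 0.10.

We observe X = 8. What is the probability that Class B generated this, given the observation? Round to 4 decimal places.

P(component k | x) = π_k·f_k(x) / marginal(x), where marginal(x) = Σ_j π_j·f_j(x).
Evaluate each component's likelihood at the observed value:
  L_A = 0.029828
  L_B = 0.0280857
  L_C = 0.00205518
Prior × likelihood for each component:
  π_A·L_A = 0.61 × 0.029828 = 0.0181951
  π_B·L_B = 0.29 × 0.0280857 = 0.00814486
  π_C·L_C = 0.10 × 0.00205518 = 0.000205518
Evidence: 0.0181951 + 0.00814486 + 0.000205518 = 0.0265454
P(Class B | x) ≈ 0.3068

0.3068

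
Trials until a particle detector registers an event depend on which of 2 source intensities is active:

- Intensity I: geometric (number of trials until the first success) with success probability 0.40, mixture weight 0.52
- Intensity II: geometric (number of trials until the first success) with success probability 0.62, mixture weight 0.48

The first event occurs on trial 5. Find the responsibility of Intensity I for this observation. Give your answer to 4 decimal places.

The responsibility of component k is w_k f_k(x) divided by Σ_j w_j f_j(x).
Component likelihoods at x = 5:
  f_I = 0.40·(1−0.40)^4 = 0.40·0.1296 = 0.05184
  f_II = 0.62·(1−0.62)^4 = 0.62·0.0208514 = 0.0129278
Unnormalised posteriors:
  w_I·f_I = 0.52 × 0.05184 = 0.0269568
  w_II·f_II = 0.48 × 0.0129278 = 0.00620536
Denominator: 0.0269568 + 0.00620536 = 0.0331622
So the posterior for Intensity I is 0.0269568 / 0.0331622 ≈ 0.8129.

0.8129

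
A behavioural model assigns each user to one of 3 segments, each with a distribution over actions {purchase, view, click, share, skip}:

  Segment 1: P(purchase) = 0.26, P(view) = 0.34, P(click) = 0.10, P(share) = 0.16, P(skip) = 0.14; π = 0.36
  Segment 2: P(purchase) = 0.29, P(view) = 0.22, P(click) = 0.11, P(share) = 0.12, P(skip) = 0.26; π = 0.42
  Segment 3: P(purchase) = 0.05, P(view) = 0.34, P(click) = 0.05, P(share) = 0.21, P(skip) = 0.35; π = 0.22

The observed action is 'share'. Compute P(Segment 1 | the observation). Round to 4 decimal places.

0.3735

Posterior ∝ prior × likelihood, so P(k | x) ∝ w_k f_k(x); normalise over all components.
Evaluate each component's likelihood at the observed value:
  p_1 = 0.16
  p_2 = 0.12
  p_3 = 0.21
Weight by the priors:
  w_1·p_1 = 0.36 × 0.16 = 0.0576
  w_2·p_2 = 0.42 × 0.12 = 0.0504
  w_3·p_3 = 0.22 × 0.21 = 0.0462
Sum: 0.0576 + 0.0504 + 0.0462 = 0.1542
P(Segment 1 | the observation) = 0.0576 / 0.1542 ≈ 0.3735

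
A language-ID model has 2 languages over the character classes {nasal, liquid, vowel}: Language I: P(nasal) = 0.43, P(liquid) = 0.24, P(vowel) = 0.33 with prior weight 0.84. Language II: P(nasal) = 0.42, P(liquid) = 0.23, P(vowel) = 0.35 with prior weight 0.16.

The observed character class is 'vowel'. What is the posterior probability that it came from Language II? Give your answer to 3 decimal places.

By Bayes' theorem, P(k | x) = π_k f_k(x) / Σ_j π_j f_j(x).
Component likelihoods at x = 'vowel':
  f_I = P(vowel | comp) = 0.33
  f_II = P(vowel | comp) = 0.35
Prior × likelihood for each component:
  π_I·f_I = 0.84 × 0.33 = 0.2772
  π_II·f_II = 0.16 × 0.35 = 0.056
Denominator: 0.2772 + 0.056 = 0.3332
So the posterior for Language II is 0.056 / 0.3332 ≈ 0.168.

0.168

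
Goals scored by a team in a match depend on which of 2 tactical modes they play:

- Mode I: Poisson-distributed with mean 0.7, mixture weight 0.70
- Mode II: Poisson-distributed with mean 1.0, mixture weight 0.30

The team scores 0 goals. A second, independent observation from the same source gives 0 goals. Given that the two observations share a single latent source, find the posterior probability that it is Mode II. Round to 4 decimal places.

0.1904

Apply Bayes' rule: the posterior for each component is proportional to its prior times its likelihood at x.
Since both observations come from the same component, the likelihood for component k is f_k(x₁)·f_k(x₂).
  p_I = [e^(−0.7)·0.7^0/0! = 0.496585] × [0.496585] = 0.246597
  p_II = [e^(−1.0)·1.0^0/0! = 0.367879] × [0.367879] = 0.135335
Multiply by the mixture weights:
  P(Z=I)·p_I = 0.70 × 0.246597 = 0.172618
  P(Z=II)·p_II = 0.30 × 0.135335 = 0.0406006
Marginal: 0.172618 + 0.0406006 = 0.213218
Responsibility of Mode II: 0.0406006 / 0.213218 ≈ 0.1904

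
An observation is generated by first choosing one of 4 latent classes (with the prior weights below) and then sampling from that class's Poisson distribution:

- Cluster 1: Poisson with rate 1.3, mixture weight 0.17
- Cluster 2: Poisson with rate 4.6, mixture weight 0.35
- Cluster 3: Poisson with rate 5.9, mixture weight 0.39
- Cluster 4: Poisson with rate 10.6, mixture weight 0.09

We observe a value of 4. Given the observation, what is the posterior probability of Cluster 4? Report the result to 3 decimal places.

By Bayes' theorem, P(k | x) = π_k f_k(x) / Σ_j π_j f_j(x).
Component likelihoods at x = 4:
  p_1 = 0.0324324
  p_2 = 0.187528
  p_3 = 0.138312
  p_4 = 0.0131066
Prior × likelihood for each component:
  π_1·p_1 = 0.17 × 0.0324324 = 0.00551351
  π_2·p_2 = 0.35 × 0.187528 = 0.0656347
  π_3·p_3 = 0.39 × 0.138312 = 0.0539416
  π_4·p_4 = 0.09 × 0.0131066 = 0.0011796
Evidence: 0.00551351 + 0.0656347 + 0.0539416 + 0.0011796 = 0.126269
Responsibility of Cluster 4: 0.0011796 / 0.126269 ≈ 0.009

0.009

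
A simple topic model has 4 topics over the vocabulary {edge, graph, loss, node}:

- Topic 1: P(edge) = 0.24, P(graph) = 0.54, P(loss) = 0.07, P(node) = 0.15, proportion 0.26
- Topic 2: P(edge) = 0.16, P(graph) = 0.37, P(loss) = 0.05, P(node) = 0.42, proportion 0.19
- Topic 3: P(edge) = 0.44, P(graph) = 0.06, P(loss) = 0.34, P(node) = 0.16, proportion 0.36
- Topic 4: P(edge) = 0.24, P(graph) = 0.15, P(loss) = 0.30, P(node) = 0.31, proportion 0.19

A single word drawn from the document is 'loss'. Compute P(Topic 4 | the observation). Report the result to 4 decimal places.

The responsibility of component k is w_k f_k(x) divided by Σ_j w_j f_j(x).
Categorical probabilities:
  f_1 = 0.07
  f_2 = 0.05
  f_3 = 0.34
  f_4 = 0.3
Prior × likelihood for each component:
  w_1·f_1 = 0.26 × 0.07 = 0.0182
  w_2·f_2 = 0.19 × 0.05 = 0.0095
  w_3·f_3 = 0.36 × 0.34 = 0.1224
  w_4·f_4 = 0.19 × 0.3 = 0.057
Denominator: 0.0182 + 0.0095 + 0.1224 + 0.057 = 0.2071
P(Topic 4 | x) = 0.057 / 0.2071 ≈ 0.2752

0.2752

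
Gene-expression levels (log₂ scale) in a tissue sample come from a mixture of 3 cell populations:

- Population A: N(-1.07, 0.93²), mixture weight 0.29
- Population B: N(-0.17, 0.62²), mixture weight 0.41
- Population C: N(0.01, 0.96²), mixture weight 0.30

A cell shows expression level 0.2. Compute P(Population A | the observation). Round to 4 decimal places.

0.1249

P(component k | x) = P(Z=k)·f_k(x) / marginal(x), where marginal(x) = Σ_j P(Z=j)·f_j(x).
Evaluate each component's likelihood at the observed value:
  f_A = 0.168843
  f_B = 0.538497
  f_C = 0.407505
Unnormalised posteriors:
  P(Z=A)·f_A = 0.29 × 0.168843 = 0.0489644
  P(Z=B)·f_B = 0.41 × 0.538497 = 0.220784
  P(Z=C)·f_C = 0.30 × 0.407505 = 0.122252
Normaliser: 0.0489644 + 0.220784 + 0.122252 = 0.392
P(Population A | x) = 0.0489644 / 0.392 ≈ 0.1249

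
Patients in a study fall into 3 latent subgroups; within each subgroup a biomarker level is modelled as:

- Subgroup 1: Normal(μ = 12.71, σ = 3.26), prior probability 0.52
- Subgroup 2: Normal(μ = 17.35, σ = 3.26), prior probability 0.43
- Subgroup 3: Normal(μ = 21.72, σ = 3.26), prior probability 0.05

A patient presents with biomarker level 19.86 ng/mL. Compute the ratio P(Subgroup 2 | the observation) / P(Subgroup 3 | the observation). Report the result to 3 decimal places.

Since P(k|x) ∝ w_k f_k(x), the posterior odds are w_i f_i(x) / (w_j f_j(x)).
Evaluate each component's likelihood at the observed value:
  f_1 = (1/(3.26·√(2π)))·exp(−(19.86−12.71)²/(2·3.26²)) = 0.122375·exp(-2.40518) = 0.0110443
  f_2 = (1/(3.26·√(2π)))·exp(−(19.86−17.35)²/(2·3.26²)) = 0.122375·exp(-0.29640) = 0.0909843
  f_3 = (1/(3.26·√(2π)))·exp(−(19.86−21.72)²/(2·3.26²)) = 0.122375·exp(-0.16276) = 0.103993
0.0391232 / 0.00519966 ≈ 7.524

7.524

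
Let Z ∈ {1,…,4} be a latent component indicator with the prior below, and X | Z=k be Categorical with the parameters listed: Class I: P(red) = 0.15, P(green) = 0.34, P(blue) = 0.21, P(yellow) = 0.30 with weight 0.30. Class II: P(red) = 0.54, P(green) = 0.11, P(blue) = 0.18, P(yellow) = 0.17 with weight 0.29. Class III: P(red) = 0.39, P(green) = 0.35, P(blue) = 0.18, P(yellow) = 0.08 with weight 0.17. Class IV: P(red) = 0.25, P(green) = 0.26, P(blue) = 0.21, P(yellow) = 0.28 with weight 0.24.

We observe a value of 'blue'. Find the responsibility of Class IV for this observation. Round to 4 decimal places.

By Bayes' theorem, P(k | x) = w_k f_k(x) / Σ_j w_j f_j(x).
Component likelihoods at x = 'blue':
  L_I = P(blue | comp) = 0.21
  L_II = P(blue | comp) = 0.18
  L_III = P(blue | comp) = 0.18
  L_IV = P(blue | comp) = 0.21
Weight by the priors:
  w_I·L_I = 0.30 × 0.21 = 0.063
  w_II·L_II = 0.29 × 0.18 = 0.0522
  w_III·L_III = 0.17 × 0.18 = 0.0306
  w_IV·L_IV = 0.24 × 0.21 = 0.0504
Normaliser: 0.063 + 0.0522 + 0.0306 + 0.0504 = 0.1962
P(Class IV | 'blue') ≈ 0.2569

0.2569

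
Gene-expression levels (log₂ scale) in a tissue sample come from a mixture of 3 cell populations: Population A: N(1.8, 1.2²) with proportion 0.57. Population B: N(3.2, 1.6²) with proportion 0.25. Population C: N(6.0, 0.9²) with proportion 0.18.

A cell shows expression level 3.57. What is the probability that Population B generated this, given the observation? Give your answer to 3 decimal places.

0.479

By Bayes' theorem, P(k | x) = P(Z=k) f_k(x) / Σ_j P(Z=j) f_j(x).
Component likelihoods at x = 3.57:
  L_A = (1/(1.2·√(2π)))·exp(−(3.57−1.8)²/(2·1.2²)) = 0.332452·exp(-1.08781) = 0.112021
  L_B = (1/(1.6·√(2π)))·exp(−(3.57−3.2)²/(2·1.6²)) = 0.249339·exp(-0.02674) = 0.24276
  L_C = (1/(0.9·√(2π)))·exp(−(3.57−6.0)²/(2·0.9²)) = 0.443269·exp(-3.64500) = 0.0115788
Unnormalised posteriors:
  P(Z=A)·L_A = 0.57 × 0.112021 = 0.0638517
  P(Z=B)·L_B = 0.25 × 0.24276 = 0.0606901
  P(Z=C)·L_C = 0.18 × 0.0115788 = 0.00208419
Normaliser: 0.0638517 + 0.0606901 + 0.00208419 = 0.126626
P(Population B | data) = 0.0606901 / 0.126626 ≈ 0.479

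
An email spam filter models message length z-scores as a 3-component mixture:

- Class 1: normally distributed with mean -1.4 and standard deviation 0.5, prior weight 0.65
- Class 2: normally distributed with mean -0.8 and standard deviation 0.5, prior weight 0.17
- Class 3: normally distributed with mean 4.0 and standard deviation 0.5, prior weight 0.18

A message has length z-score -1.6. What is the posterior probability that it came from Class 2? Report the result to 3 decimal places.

0.073

Apply Bayes' rule: the posterior for each component is proportional to its prior times its likelihood at x.
Component likelihoods at x = -1.6:
  p_1 = 0.73654
  p_2 = 0.221842
  p_3 = 4.60246e-28
Weight by the priors:
  π_1·p_1 = 0.65 × 0.73654 = 0.478751
  π_2·p_2 = 0.17 × 0.221842 = 0.0377131
  π_3·p_3 = 0.18 × 4.60246e-28 = 8.28443e-29
Normaliser: 0.478751 + 0.0377131 + 8.28443e-29 = 0.516464
So the posterior for Class 2 is 0.0377131 / 0.516464 ≈ 0.073.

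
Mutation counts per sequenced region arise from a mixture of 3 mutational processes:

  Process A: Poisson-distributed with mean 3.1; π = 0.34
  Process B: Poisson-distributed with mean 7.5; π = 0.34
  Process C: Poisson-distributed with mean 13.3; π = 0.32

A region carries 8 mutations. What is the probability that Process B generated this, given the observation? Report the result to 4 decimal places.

0.7418

Apply Bayes' rule: the posterior for each component is proportional to its prior times its likelihood at x.
Poisson probabilities:
  p_A = e^(−3.1)·3.1^8/8! = 0.00952928
  p_B = e^(−7.5)·7.5^8/8! = 0.137329
  p_C = e^(−13.3)·13.3^8/8! = 0.0406608
Prior × likelihood for each component:
  P(Z=A)·p_A = 0.34 × 0.00952928 = 0.00323996
  P(Z=B)·p_B = 0.34 × 0.137329 = 0.0466917
  P(Z=C)·p_C = 0.32 × 0.0406608 = 0.0130115
Denominator: 0.00323996 + 0.0466917 + 0.0130115 = 0.0629431
So the posterior for Process B is 0.0466917 / 0.0629431 ≈ 0.7418.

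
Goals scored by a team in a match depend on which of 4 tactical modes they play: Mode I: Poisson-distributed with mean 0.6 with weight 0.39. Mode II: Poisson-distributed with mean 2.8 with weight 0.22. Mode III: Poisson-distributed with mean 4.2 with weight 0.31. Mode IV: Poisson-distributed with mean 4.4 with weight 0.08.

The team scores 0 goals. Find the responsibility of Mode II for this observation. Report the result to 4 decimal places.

P(component k | x) = P(Z=k)·f_k(x) / marginal(x), where marginal(x) = Σ_j P(Z=j)·f_j(x).
Component likelihoods at x = 0 goals:
  p_I = e^(−0.6)·0.6^0/0! = 0.548812
  p_II = e^(−2.8)·2.8^0/0! = 0.0608101
  p_III = e^(−4.2)·4.2^0/0! = 0.0149956
  p_IV = e^(−4.4)·4.4^0/0! = 0.0122773
Multiply by the mixture weights:
  P(Z=I)·p_I = 0.39 × 0.548812 = 0.214037
  P(Z=II)·p_II = 0.22 × 0.0608101 = 0.0133782
  P(Z=III)·p_III = 0.31 × 0.0149956 = 0.00464863
  P(Z=IV)·p_IV = 0.08 × 0.0122773 = 0.000982187
Sum: 0.214037 + 0.0133782 + 0.00464863 + 0.000982187 = 0.233046
P(Mode II | 0 goals) = 0.0133782 / 0.233046 ≈ 0.0574

0.0574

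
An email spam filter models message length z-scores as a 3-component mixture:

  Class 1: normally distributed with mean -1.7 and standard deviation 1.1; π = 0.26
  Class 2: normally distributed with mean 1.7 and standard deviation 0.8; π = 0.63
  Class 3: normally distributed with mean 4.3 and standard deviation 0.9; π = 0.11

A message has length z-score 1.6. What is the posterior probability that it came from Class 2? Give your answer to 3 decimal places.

0.995

The responsibility of component k is π_k f_k(x) divided by Σ_j π_j f_j(x).
Evaluate each component's likelihood at the observed value:
  f_1 = 0.00402895
  f_2 = 0.494797
  f_3 = 0.00492428
Weight by the priors:
  π_1·f_1 = 0.26 × 0.00402895 = 0.00104753
  π_2·f_2 = 0.63 × 0.494797 = 0.311722
  π_3·f_3 = 0.11 × 0.00492428 = 0.00054167
Evidence: 0.00104753 + 0.311722 + 0.00054167 = 0.313311
Responsibility of Class 2: 0.311722 / 0.313311 ≈ 0.995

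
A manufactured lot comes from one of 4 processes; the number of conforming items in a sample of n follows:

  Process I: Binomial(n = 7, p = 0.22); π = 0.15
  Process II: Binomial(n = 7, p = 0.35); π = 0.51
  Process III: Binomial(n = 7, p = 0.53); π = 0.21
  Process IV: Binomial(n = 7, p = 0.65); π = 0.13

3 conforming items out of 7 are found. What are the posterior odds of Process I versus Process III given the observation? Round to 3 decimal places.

Only the two components matter; the odds are (π_i f_i(x)) / (π_j f_j(x)).
Evaluate each component's likelihood at the observed value:
  p_I = C(7,3)·0.22^3·0.78^4 = 35·0.010648·0.370151 = 0.137948
  p_II = C(7,3)·0.35^3·0.65^4 = 35·0.042875·0.178506 = 0.267871
  p_III = C(7,3)·0.53^3·0.47^4 = 35·0.148877·0.0487968 = 0.254265
  p_IV = C(7,3)·0.65^3·0.35^4 = 35·0.274625·0.0150062 = 0.144238
0.0206922 / 0.0533957 ≈ 0.388

0.388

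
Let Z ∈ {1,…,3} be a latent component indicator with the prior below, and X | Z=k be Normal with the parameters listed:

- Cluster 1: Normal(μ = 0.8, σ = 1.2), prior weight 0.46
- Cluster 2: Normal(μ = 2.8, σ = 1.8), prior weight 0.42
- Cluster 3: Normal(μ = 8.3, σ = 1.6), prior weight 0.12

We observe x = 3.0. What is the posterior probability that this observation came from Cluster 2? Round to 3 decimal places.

0.764

P(component k | x) = w_k·f_k(x) / marginal(x), where marginal(x) = Σ_j w_j·f_j(x).
Component likelihoods at x = 3.0:
  p_1 = (1/(1.2·√(2π)))·exp(−(3.0−0.8)²/(2·1.2²)) = 0.332452·exp(-1.68056) = 0.061926
  p_2 = (1/(1.8·√(2π)))·exp(−(3.0−2.8)²/(2·1.8²)) = 0.221635·exp(-0.00617) = 0.220271
  p_3 = (1/(1.6·√(2π)))·exp(−(3.0−8.3)²/(2·1.6²)) = 0.249339·exp(-5.48633) = 0.00103302
Weight by the priors:
  w_1·p_1 = 0.46 × 0.061926 = 0.0284859
  w_2·p_2 = 0.42 × 0.220271 = 0.0925137
  w_3·p_3 = 0.12 × 0.00103302 = 0.000123962
Evidence: 0.0284859 + 0.0925137 + 0.000123962 = 0.121124
P(Cluster 2 | 3.0) = 0.0925137 / 0.121124 ≈ 0.764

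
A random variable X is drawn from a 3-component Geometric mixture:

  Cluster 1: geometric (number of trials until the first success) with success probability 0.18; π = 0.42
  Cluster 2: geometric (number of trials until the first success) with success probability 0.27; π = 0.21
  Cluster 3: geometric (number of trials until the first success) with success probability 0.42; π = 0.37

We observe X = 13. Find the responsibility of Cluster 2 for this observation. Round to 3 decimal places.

P(component k | x) = π_k·f_k(x) / marginal(x), where marginal(x) = Σ_j π_j·f_j(x).
Geometric probabilities:
  p_1 = 0.18·(1−0.18)^12 = 0.18·0.0924201 = 0.0166356
  p_2 = 0.27·(1−0.27)^12 = 0.27·0.022902 = 0.00618355
  p_3 = 0.42·(1−0.42)^12 = 0.42·0.00144923 = 0.000608675
Unnormalised posteriors:
  π_1·p_1 = 0.42 × 0.0166356 = 0.00698696
  π_2·p_2 = 0.21 × 0.00618355 = 0.00129855
  π_3·p_3 = 0.37 × 0.000608675 = 0.00022521
Evidence: 0.00698696 + 0.00129855 + 0.00022521 = 0.00851071
P(Cluster 2 | the observation) ≈ 0.153

0.153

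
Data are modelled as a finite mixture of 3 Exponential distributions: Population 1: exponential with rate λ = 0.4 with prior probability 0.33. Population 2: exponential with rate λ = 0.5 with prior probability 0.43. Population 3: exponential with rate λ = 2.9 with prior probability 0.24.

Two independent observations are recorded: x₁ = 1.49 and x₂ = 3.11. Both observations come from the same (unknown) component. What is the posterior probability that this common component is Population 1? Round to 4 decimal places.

The responsibility of component k is π_k f_k(x) divided by Σ_j π_j f_j(x).
Since both observations come from the same component, the likelihood for component k is f_k(x₁)·f_k(x₂).
  f_1 = [0.4·e^(−0.4·1.49) = 0.4·e^(−0.5960) = 0.220405] × [0.115292] = 0.0254108
  f_2 = [0.5·e^(−0.5·1.49) = 0.5·e^(−0.7450) = 0.237367] × [0.105595] = 0.0250647
  f_3 = [2.9·e^(−2.9·1.49) = 2.9·e^(−4.3210) = 0.0385311] × [0.000351153] = 1.35303e-05
Multiply by the mixture weights:
  π_1·f_1 = 0.33 × 0.0254108 = 0.00838556
  π_2·f_2 = 0.43 × 0.0250647 = 0.0107778
  π_3·f_3 = 0.24 × 1.35303e-05 = 3.24727e-06
Denominator: 0.00838556 + 0.0107778 + 3.24727e-06 = 0.0191666
P(Population 1 | x) = 0.00838556 / 0.0191666 ≈ 0.4375

0.4375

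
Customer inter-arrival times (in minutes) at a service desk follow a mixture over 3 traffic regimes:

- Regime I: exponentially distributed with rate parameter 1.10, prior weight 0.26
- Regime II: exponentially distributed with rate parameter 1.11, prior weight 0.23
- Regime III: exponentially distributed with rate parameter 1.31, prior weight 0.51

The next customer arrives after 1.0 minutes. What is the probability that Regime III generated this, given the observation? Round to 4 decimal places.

Posterior ∝ prior × likelihood, so P(k | x) ∝ P(Z=k) f_k(x); normalise over all components.
Exponential densities:
  L_I = 1.10·e^(−1.10·1.0) = 1.10·e^(−1.1000) = 0.366158
  L_II = 1.11·e^(−1.11·1.0) = 1.11·e^(−1.1100) = 0.36581
  L_III = 1.31·e^(−1.31·1.0) = 1.31·e^(−1.3100) = 0.353464
Prior × likelihood for each component:
  P(Z=I)·L_I = 0.26 × 0.366158 = 0.0952011
  P(Z=II)·L_II = 0.23 × 0.36581 = 0.0841364
  P(Z=III)·L_III = 0.51 × 0.353464 = 0.180267
Denominator: 0.0952011 + 0.0841364 + 0.180267 = 0.359604
Responsibility of Regime III: 0.180267 / 0.359604 ≈ 0.5013

0.5013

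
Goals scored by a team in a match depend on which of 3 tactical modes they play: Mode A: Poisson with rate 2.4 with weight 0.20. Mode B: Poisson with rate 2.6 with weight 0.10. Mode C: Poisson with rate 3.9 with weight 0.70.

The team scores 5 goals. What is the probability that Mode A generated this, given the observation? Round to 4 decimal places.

By Bayes' theorem, P(k | x) = π_k f_k(x) / Σ_j π_j f_j(x).
Component likelihoods at x = 5 goals:
  f_A = 0.0601961
  f_B = 0.0735394
  f_C = 0.152193
Unnormalised posteriors:
  π_A·f_A = 0.20 × 0.0601961 = 0.0120392
  π_B·f_B = 0.10 × 0.0735394 = 0.00735394
  π_C·f_C = 0.70 × 0.152193 = 0.106535
Marginal: 0.0120392 + 0.00735394 + 0.106535 = 0.125928
P(Mode A | the observation) ≈ 0.0956

0.0956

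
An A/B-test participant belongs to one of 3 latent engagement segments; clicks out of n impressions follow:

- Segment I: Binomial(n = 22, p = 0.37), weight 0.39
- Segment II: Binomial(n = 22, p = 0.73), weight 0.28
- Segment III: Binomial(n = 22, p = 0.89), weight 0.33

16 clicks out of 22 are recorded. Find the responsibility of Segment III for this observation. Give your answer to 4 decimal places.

The responsibility of component k is π_k f_k(x) divided by Σ_j π_j f_j(x).
Binomial probabilities:
  p_I = 0.000575553
  p_II = 0.188002
  p_III = 0.0204838
Unnormalised posteriors:
  π_I·p_I = 0.39 × 0.000575553 = 0.000224466
  π_II·p_II = 0.28 × 0.188002 = 0.0526406
  π_III·p_III = 0.33 × 0.0204838 = 0.00675966
Sum: 0.000224466 + 0.0526406 + 0.00675966 = 0.0596247
Responsibility of Segment III: 0.00675966 / 0.0596247 ≈ 0.1134

0.1134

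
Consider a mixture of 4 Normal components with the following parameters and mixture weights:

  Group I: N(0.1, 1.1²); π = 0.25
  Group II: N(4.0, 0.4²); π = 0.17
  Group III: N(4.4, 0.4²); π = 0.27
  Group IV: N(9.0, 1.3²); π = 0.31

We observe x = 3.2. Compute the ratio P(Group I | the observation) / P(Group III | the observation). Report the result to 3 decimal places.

0.571

Since P(k|x) ∝ π_k f_k(x), the posterior odds are π_i f_i(x) / (π_j f_j(x)).
Component likelihoods at x = 3.2:
  f_I = 0.00683757
  f_II = 0.134977
  f_III = 0.0110796
  f_IV = 1.46076e-05
Odds = (0.25/0.27) × (0.00683757/0.0110796) = 0.925926 × 0.61713 ≈ 0.571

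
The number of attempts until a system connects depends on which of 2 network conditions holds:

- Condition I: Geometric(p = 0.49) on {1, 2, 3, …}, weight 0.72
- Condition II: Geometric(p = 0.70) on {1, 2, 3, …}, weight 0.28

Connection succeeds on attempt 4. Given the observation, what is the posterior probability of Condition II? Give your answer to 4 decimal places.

Posterior ∝ prior × likelihood, so P(k | x) ∝ π_k f_k(x); normalise over all components.
Evaluate each component's likelihood at the observed value:
  L_I = 0.064999
  L_II = 0.0189
Prior × likelihood for each component:
  π_I·L_I = 0.72 × 0.064999 = 0.0467993
  π_II·L_II = 0.28 × 0.0189 = 0.005292
Sum: 0.0467993 + 0.005292 = 0.0520913
P(Condition II | x) = 0.005292 / 0.0520913 ≈ 0.1016

0.1016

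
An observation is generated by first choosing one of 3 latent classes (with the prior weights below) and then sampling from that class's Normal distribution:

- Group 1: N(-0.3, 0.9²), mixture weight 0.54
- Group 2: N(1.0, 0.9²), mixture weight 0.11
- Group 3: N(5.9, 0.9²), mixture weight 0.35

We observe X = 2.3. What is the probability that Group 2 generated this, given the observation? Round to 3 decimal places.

The responsibility of component k is π_k f_k(x) divided by Σ_j π_j f_j(x).
Evaluate each component's likelihood at the observed value:
  p_1 = (1/(0.9·√(2π)))·exp(−(2.3−-0.3)²/(2·0.9²)) = 0.443269·exp(-4.17284) = 0.00683009
  p_2 = (1/(0.9·√(2π)))·exp(−(2.3−1.0)²/(2·0.9²)) = 0.443269·exp(-1.04321) = 0.156173
  p_3 = (1/(0.9·√(2π)))·exp(−(2.3−5.9)²/(2·0.9²)) = 0.443269·exp(-8.00000) = 0.0001487
Unnormalised posteriors:
  π_1·p_1 = 0.54 × 0.00683009 = 0.00368825
  π_2·p_2 = 0.11 × 0.156173 = 0.0171791
  π_3·p_3 = 0.35 × 0.0001487 = 5.20451e-05
Evidence: 0.00368825 + 0.0171791 + 5.20451e-05 = 0.0209194
So the posterior for Group 2 is 0.0171791 / 0.0209194 ≈ 0.821.

0.821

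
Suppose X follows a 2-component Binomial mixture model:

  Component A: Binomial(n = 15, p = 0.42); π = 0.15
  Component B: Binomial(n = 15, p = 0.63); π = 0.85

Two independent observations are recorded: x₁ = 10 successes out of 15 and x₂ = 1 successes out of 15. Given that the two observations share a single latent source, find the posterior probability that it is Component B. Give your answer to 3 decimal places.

0.087

By Bayes' theorem, P(k | x) = w_k f_k(x) / Σ_j w_j f_j(x).
Since both observations come from the same component, the likelihood for component k is f_k(x₁)·f_k(x₂).
  f_A = [0.0336657] × [0.00307137] = 0.0001034
  f_B = [0.205102] × [8.5164e-06] = 1.74673e-06
Weight by the priors:
  w_A·f_A = 0.15 × 0.0001034 = 1.551e-05
  w_B·f_B = 0.85 × 1.74673e-06 = 1.48472e-06
Marginal: 1.551e-05 + 1.48472e-06 = 1.69947e-05
P(Component B | x₁, x₂) = 1.48472e-06 / 1.69947e-05 ≈ 0.087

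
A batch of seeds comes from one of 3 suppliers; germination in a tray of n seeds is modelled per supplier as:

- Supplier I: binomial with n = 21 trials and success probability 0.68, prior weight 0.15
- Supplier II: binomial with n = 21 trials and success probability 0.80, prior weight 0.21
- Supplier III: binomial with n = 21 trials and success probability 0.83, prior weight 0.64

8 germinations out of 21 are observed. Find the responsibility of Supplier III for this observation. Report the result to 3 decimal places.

Posterior ∝ prior × likelihood, so P(k | x) ∝ P(Z=k) f_k(x); normalise over all components.
Component likelihoods at x = 8 germinations out of 21:
  L_I = C(21,8)·0.68^8·0.32^13 = 203490·0.0457163·3.68935e-07 = 0.00343213
  L_II = C(21,8)·0.80^8·0.20^13 = 203490·0.167772·8.192e-10 = 2.79675e-05
  L_III = C(21,8)·0.83^8·0.17^13 = 203490·0.225229·9.90458e-11 = 4.53946e-06
Prior × likelihood for each component:
  P(Z=I)·L_I = 0.15 × 0.00343213 = 0.00051482
  P(Z=II)·L_II = 0.21 × 2.79675e-05 = 5.87317e-06
  P(Z=III)·L_III = 0.64 × 4.53946e-06 = 2.90525e-06
Marginal: 0.00051482 + 5.87317e-06 + 2.90525e-06 = 0.000523598
P(Supplier III | x) ≈ 0.006

0.006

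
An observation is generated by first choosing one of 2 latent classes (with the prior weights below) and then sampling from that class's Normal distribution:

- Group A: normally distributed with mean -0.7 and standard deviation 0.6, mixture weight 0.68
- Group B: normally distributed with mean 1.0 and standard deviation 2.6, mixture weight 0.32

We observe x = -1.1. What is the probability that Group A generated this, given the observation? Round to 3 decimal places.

P(component k | x) = P(Z=k)·f_k(x) / marginal(x), where marginal(x) = Σ_j P(Z=j)·f_j(x).
Normal densities:
  p_A = (1/(0.6·√(2π)))·exp(−(-1.1−-0.7)²/(2·0.6²)) = 0.664904·exp(-0.22222) = 0.532413
  p_B = (1/(2.6·√(2π)))·exp(−(-1.1−1.0)²/(2·2.6²)) = 0.153439·exp(-0.32618) = 0.110733
Unnormalised posteriors:
  P(Z=A)·p_A = 0.68 × 0.532413 = 0.362041
  P(Z=B)·p_B = 0.32 × 0.110733 = 0.0354346
Evidence: 0.362041 + 0.0354346 = 0.397476
Responsibility of Group A: 0.362041 / 0.397476 ≈ 0.911

0.911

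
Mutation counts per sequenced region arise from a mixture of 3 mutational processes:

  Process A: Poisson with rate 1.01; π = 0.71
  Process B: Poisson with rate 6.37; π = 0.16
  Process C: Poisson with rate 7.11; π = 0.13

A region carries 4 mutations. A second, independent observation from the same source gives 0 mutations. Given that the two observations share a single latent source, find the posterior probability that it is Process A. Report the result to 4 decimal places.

0.9900

The responsibility of component k is P(Z=k) f_k(x) divided by Σ_j P(Z=j) f_j(x).
Since both observations come from the same component, the likelihood for component k is f_k(x₁)·f_k(x₂).
  f_A = [e^(−1.01)·1.01^4/4! = 0.015792] × [0.364219] = 0.00575174
  f_B = [e^(−6.37)·6.37^4/4! = 0.11746] × [0.00171216] = 0.000201111
  f_C = [e^(−7.11)·7.11^4/4! = 0.0869828] × [0.000816895] = 7.10558e-05
Prior × likelihood for each component:
  P(Z=A)·f_A = 0.71 × 0.00575174 = 0.00408374
  P(Z=B)·f_B = 0.16 × 0.000201111 = 3.21777e-05
  P(Z=C)·f_C = 0.13 × 7.10558e-05 = 9.23726e-06
Sum: 0.00408374 + 3.21777e-05 + 9.23726e-06 = 0.00412515
P(Process A | x₁,x₂) = 0.00408374 / 0.00412515 ≈ 0.9900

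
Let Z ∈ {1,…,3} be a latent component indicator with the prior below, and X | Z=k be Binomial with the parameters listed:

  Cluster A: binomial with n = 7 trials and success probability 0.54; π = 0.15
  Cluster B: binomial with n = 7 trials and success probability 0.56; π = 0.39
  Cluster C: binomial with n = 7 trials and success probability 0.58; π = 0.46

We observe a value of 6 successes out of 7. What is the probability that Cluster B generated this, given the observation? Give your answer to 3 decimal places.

By Bayes' theorem, P(k | x) = P(Z=k) f_k(x) / Σ_j P(Z=j) f_j(x).
Component likelihoods at x = 6 successes out of 7:
  p_A = 0.0798396
  p_B = 0.0949902
  p_C = 0.111922
Unnormalised posteriors:
  P(Z=A)·p_A = 0.15 × 0.0798396 = 0.0119759
  P(Z=B)·p_B = 0.39 × 0.0949902 = 0.0370462
  P(Z=C)·p_C = 0.46 × 0.111922 = 0.0514841
Evidence: 0.0119759 + 0.0370462 + 0.0514841 = 0.100506
P(Cluster B | data) = 0.0370462 / 0.100506 ≈ 0.369

0.369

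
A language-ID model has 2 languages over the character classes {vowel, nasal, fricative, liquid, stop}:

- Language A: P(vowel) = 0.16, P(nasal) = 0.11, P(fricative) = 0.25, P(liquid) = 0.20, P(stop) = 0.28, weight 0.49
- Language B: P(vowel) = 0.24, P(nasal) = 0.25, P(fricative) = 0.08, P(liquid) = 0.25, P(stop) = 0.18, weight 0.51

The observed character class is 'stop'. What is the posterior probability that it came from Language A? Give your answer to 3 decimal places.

0.599

P(component k | x) = π_k·f_k(x) / marginal(x), where marginal(x) = Σ_j π_j·f_j(x).
Evaluate each component's likelihood at the observed value:
  p_A = 0.28
  p_B = 0.18
Prior × likelihood for each component:
  π_A·p_A = 0.49 × 0.28 = 0.1372
  π_B·p_B = 0.51 × 0.18 = 0.0918
Sum: 0.1372 + 0.0918 = 0.229
P(Language A | 'stop') = 0.1372 / 0.229 ≈ 0.599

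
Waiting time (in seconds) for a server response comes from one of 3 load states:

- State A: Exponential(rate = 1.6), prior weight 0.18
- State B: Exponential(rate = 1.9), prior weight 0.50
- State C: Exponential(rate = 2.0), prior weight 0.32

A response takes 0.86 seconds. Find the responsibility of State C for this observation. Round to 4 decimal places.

The responsibility of component k is P(Z=k) f_k(x) divided by Σ_j P(Z=j) f_j(x).
Exponential densities:
  L_A = 1.6·e^(−1.6·0.86) = 1.6·e^(−1.3760) = 0.404139
  L_B = 1.9·e^(−1.9·0.86) = 1.9·e^(−1.6340) = 0.37078
  L_C = 2.0·e^(−2.0·0.86) = 2.0·e^(−1.7200) = 0.358132
Prior × likelihood for each component:
  P(Z=A)·L_A = 0.18 × 0.404139 = 0.072745
  P(Z=B)·L_B = 0.50 × 0.37078 = 0.18539
  P(Z=C)·L_C = 0.32 × 0.358132 = 0.114602
Evidence: 0.072745 + 0.18539 + 0.114602 = 0.372737
So the posterior for State C is 0.114602 / 0.372737 ≈ 0.3075.

0.3075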